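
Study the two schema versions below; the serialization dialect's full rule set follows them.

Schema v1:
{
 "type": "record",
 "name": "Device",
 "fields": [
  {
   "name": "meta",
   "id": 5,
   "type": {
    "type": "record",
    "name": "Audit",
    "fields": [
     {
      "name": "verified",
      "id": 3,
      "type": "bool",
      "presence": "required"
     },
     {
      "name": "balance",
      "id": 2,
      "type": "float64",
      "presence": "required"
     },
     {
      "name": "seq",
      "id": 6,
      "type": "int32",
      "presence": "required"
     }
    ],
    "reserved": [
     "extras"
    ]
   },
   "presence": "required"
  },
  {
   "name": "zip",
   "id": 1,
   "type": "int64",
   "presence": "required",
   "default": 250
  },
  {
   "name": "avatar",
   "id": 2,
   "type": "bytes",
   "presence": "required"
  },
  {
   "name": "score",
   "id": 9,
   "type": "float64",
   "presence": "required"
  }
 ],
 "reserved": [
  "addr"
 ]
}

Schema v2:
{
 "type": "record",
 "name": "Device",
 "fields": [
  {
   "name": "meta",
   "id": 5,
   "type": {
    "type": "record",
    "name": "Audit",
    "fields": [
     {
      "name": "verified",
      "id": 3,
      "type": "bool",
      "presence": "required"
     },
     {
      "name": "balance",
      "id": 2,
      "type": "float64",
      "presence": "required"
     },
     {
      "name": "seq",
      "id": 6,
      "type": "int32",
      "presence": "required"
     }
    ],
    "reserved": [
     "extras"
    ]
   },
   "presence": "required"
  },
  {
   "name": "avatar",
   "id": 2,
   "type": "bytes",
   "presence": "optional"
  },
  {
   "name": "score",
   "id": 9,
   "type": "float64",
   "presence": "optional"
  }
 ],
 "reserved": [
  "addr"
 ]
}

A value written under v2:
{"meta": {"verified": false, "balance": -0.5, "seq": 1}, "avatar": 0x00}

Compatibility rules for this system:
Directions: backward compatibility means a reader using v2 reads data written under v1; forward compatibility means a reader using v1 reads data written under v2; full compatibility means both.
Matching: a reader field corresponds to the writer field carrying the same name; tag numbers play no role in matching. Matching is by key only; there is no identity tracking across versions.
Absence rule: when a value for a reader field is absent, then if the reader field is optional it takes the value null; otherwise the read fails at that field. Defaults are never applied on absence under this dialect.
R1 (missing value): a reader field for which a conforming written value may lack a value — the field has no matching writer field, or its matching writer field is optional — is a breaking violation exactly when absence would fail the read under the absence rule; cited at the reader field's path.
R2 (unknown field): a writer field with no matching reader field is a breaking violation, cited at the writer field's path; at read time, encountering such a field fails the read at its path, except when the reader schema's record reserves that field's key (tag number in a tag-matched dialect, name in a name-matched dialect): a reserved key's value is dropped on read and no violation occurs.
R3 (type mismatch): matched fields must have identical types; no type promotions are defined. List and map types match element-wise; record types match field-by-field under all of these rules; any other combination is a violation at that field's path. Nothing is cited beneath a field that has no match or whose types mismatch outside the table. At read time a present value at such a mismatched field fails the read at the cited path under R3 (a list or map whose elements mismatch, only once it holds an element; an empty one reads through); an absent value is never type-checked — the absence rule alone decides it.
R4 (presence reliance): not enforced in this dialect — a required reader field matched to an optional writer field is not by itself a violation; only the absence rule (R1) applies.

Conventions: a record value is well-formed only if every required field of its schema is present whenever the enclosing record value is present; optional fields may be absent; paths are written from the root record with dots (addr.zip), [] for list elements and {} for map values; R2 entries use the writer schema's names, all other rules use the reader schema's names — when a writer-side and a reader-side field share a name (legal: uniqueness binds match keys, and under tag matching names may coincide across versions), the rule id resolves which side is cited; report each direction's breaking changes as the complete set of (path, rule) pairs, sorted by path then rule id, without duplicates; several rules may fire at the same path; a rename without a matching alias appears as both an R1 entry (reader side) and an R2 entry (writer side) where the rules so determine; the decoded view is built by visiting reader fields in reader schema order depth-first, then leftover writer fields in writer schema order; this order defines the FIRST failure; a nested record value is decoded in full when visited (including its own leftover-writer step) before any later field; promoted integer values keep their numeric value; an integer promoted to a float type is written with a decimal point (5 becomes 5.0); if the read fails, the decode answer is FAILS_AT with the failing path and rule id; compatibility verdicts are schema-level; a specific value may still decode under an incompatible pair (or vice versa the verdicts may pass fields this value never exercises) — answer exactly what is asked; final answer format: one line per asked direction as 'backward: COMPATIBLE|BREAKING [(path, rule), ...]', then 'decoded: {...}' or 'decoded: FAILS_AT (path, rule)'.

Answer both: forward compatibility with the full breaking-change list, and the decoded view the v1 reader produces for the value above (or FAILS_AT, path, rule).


arrows below run writer -> reader for Device
forward pass over Device, reader schema v1, writer schema v2:
  meta <- meta (Audit -> Audit, writer required)
  zip: no writer-side match
  avatar <- avatar (bytes -> bytes, writer optional)
  score <- score (float64 -> float64, writer optional)
  meta.verified <- meta.verified (bool -> bool, writer required)
  meta.balance <- meta.balance (float64 -> float64, writer required)
  meta.seq <- meta.seq (int32 -> int32, writer required)
  R1 fires at avatar
  R1 fires at score
  R1 fires at zip
  => forward verdict for Device: BREAKING, 3 violation(s)
decode (reader v1):
  meta.verified := false
  meta.balance := -0.5
  meta.seq := 1
  read fails at zip under R1 (no fill)
  => FAILS_AT (zip, R1)

forward: BREAKING [(avatar, R1), (score, R1), (zip, R1)]; decoded: FAILS_AT (zip, R1)


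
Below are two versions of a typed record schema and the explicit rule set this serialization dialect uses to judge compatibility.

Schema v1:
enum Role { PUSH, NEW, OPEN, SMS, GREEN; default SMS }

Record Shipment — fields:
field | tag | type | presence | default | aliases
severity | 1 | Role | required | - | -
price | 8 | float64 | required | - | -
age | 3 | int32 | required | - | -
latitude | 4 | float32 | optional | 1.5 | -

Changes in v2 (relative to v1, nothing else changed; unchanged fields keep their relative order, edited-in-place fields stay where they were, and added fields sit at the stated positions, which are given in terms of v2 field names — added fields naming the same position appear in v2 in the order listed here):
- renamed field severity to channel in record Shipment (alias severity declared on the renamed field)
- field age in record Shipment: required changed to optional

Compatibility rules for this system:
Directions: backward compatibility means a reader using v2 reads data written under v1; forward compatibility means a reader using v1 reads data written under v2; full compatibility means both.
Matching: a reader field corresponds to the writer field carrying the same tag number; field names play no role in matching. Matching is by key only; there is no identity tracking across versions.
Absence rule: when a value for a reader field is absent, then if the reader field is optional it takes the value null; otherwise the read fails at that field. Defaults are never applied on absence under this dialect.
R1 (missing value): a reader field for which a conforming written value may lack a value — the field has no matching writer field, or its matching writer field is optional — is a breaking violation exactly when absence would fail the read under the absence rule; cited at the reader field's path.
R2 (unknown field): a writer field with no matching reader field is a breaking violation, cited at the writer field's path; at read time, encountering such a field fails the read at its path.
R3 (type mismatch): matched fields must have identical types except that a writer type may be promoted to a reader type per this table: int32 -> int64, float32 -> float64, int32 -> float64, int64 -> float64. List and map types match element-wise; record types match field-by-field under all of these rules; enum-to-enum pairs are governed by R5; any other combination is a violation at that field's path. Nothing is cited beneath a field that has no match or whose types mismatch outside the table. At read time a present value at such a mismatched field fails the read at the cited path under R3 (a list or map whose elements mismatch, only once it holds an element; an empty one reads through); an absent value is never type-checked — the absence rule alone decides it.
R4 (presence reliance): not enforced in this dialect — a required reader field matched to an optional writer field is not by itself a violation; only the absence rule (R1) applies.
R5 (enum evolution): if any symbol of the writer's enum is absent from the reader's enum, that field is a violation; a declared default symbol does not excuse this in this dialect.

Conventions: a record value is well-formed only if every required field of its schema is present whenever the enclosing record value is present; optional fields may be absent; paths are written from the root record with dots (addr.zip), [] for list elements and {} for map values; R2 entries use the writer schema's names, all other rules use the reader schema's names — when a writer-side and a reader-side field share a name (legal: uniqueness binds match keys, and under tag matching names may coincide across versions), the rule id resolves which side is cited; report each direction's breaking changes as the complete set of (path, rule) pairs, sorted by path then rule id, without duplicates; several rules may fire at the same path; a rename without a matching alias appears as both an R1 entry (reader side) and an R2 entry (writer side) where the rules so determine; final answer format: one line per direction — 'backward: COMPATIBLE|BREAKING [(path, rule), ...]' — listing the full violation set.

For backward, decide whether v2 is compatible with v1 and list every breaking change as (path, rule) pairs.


backward: COMPATIBLE []

each type pair in Shipment: writer, then reader
backward on Shipment — v2 reading data written by v1:
  writer required, Role -> Role: reader channel maps from writer severity
  writer required, float64 -> float64: reader price maps from writer price
  writer required, int32 -> int32: reader age maps from writer age
  writer optional, float32 -> float32: reader latitude maps from writer latitude
  => backward verdict for Shipment: COMPATIBLE, no violations
diffs on Shipment not affecting the asked answer:
  renamed field severity to channel in record Shipment (alias severity declared on the renamed field) -> no rule fires on it in Shipment's dialect; the asked verdict holds
  field age in record Shipment: required changed to optional -> fires only in the forward direction of Shipment, which is not asked here


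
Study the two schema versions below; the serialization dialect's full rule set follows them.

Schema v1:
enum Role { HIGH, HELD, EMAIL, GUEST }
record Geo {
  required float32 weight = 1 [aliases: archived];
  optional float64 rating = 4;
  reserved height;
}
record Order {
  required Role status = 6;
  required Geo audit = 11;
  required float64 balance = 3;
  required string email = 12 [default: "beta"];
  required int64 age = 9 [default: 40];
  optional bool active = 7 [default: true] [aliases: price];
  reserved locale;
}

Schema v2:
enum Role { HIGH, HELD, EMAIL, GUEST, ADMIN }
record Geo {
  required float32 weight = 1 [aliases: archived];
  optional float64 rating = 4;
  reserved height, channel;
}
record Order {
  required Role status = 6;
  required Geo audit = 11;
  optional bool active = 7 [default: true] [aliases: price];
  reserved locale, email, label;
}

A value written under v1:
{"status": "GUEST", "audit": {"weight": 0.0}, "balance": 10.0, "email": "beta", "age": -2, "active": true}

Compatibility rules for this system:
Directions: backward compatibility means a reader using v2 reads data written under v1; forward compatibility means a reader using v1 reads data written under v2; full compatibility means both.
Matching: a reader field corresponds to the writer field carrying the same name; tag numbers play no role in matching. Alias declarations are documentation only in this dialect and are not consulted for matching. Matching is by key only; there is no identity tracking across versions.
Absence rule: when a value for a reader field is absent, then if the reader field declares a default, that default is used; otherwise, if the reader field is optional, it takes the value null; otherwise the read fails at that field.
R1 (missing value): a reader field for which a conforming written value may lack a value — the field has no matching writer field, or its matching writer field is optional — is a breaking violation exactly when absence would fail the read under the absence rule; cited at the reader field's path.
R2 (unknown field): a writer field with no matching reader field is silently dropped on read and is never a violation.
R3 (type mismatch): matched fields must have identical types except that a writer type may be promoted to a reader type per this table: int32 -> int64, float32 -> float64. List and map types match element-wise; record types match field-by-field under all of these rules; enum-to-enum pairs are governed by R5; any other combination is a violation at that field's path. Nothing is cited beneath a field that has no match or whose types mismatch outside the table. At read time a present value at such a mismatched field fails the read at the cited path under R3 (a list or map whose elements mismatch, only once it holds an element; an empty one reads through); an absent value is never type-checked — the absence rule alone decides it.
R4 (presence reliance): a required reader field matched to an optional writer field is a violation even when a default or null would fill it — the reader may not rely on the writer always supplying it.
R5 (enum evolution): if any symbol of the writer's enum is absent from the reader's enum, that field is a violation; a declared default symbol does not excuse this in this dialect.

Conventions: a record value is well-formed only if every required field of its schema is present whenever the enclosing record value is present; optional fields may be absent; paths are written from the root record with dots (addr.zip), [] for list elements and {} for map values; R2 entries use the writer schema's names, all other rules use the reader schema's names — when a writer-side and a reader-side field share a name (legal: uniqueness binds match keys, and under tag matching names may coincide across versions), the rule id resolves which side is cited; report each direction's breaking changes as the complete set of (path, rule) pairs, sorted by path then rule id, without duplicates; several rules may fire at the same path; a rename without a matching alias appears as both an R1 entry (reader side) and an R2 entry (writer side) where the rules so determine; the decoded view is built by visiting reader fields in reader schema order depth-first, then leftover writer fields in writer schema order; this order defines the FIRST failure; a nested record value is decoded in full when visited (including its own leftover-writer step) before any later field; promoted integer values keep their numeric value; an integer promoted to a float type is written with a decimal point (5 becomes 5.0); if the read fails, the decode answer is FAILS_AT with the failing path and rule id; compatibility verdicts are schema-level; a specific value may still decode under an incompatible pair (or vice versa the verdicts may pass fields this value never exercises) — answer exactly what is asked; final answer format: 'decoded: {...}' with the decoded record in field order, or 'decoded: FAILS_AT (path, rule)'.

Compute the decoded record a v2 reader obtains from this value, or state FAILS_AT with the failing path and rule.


the writer's type comes first in each Order pair
decoding the Order value with the v2 reader:
  status := "GUEST"
  audit.weight := 0.0
  audit.rating := null (not supplied -> null)
  active := true
  writer balance: unmatched, discarded
  writer email: unmatched, discarded
  writer age: unmatched, discarded
  => decoded: {"status": "GUEST", "audit": {"weight": 0.0, "rating": null}, "active": true}
the rest of the Order diff is inert for this question:
  enum Role (field status in record Order): symbol ADMIN added -> matters for Order compatibility verdicts, not for this value's decode

decoded: {"status": "GUEST", "audit": {"weight": 0.0, "rating": null}, "active": true}


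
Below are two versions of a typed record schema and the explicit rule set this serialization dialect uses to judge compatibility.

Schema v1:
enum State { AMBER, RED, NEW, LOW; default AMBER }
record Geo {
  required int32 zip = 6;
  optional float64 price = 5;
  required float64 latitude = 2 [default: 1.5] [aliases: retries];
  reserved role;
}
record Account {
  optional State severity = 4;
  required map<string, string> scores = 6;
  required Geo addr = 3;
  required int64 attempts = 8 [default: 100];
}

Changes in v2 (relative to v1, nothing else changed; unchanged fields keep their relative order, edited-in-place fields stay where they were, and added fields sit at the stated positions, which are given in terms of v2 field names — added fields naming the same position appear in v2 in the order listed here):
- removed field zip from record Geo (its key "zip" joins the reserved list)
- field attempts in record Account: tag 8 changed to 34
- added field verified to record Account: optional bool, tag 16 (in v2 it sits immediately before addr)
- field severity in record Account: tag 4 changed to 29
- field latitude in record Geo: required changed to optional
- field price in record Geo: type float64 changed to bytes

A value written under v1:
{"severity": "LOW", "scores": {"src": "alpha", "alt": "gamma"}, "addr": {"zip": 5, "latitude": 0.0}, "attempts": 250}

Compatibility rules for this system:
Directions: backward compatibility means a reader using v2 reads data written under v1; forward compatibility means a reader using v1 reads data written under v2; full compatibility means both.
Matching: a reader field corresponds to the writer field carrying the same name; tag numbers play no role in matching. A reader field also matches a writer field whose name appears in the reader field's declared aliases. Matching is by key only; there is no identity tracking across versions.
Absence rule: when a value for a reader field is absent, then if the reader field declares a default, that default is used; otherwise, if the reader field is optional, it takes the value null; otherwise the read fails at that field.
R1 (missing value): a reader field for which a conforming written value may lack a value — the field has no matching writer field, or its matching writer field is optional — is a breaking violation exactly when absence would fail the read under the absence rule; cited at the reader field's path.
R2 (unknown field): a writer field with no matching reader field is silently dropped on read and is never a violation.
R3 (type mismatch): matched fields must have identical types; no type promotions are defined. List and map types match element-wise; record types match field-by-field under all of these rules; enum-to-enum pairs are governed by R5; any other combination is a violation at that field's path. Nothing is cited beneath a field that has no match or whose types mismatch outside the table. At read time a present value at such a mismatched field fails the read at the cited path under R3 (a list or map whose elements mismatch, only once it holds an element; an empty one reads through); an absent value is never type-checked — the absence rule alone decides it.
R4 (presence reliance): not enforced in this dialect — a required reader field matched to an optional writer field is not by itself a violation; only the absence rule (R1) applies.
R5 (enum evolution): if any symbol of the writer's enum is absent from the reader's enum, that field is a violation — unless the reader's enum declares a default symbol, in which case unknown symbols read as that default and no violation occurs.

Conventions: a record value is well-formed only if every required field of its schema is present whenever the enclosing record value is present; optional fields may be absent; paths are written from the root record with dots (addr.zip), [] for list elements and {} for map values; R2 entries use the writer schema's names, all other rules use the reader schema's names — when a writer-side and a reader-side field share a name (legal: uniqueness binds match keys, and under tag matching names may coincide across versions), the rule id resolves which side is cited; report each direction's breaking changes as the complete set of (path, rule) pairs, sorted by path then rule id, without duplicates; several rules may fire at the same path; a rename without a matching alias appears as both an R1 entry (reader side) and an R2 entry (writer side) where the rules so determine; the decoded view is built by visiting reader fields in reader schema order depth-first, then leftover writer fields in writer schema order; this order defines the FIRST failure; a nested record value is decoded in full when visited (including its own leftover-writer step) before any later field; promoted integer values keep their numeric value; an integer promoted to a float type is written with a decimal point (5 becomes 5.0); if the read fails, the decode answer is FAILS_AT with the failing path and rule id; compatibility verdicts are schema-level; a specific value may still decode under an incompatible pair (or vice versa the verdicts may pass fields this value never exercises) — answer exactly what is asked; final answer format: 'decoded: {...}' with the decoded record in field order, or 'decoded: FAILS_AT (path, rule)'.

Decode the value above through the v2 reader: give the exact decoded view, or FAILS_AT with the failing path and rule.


decoded: {"severity": "LOW", "scores": {"src": "alpha", "alt": "gamma"}, "verified": null, "addr": {"price": null, "latitude": 0.0}, "attempts": 250}

arrows below run writer -> reader for Account
migrating the Account value to v2:
  severity := "LOW"
  scores := {"src": "alpha", "alt": "gamma"}
  verified := null (absent, optional -> null)
  addr.price := null (absent, optional -> null)
  addr.latitude := 0.0
  writer addr.zip: unknown -> dropped
  attempts := 250
  => decoded: {"severity": "LOW", "scores": {"src": "alpha", "alt": "gamma"}, "verified": null, "addr": {"price": null, "latitude": 0.0}, "attempts": 250}
ruling out the remaining Account differences:
  field attempts in record Account: tag 8 changed to 34 -> inert under this dialect — no rule fires on Account and the result does not move
  field severity in record Account: tag 4 changed to 29 -> inert under this dialect — no rule fires on Account and the result does not move
  field latitude in record Geo: required changed to optional -> inert under this dialect — no rule fires on Account and the result does not move
  field price in record Geo: type float64 changed to bytes -> changes Account's schema-level verdicts only — the decode of this value is the same


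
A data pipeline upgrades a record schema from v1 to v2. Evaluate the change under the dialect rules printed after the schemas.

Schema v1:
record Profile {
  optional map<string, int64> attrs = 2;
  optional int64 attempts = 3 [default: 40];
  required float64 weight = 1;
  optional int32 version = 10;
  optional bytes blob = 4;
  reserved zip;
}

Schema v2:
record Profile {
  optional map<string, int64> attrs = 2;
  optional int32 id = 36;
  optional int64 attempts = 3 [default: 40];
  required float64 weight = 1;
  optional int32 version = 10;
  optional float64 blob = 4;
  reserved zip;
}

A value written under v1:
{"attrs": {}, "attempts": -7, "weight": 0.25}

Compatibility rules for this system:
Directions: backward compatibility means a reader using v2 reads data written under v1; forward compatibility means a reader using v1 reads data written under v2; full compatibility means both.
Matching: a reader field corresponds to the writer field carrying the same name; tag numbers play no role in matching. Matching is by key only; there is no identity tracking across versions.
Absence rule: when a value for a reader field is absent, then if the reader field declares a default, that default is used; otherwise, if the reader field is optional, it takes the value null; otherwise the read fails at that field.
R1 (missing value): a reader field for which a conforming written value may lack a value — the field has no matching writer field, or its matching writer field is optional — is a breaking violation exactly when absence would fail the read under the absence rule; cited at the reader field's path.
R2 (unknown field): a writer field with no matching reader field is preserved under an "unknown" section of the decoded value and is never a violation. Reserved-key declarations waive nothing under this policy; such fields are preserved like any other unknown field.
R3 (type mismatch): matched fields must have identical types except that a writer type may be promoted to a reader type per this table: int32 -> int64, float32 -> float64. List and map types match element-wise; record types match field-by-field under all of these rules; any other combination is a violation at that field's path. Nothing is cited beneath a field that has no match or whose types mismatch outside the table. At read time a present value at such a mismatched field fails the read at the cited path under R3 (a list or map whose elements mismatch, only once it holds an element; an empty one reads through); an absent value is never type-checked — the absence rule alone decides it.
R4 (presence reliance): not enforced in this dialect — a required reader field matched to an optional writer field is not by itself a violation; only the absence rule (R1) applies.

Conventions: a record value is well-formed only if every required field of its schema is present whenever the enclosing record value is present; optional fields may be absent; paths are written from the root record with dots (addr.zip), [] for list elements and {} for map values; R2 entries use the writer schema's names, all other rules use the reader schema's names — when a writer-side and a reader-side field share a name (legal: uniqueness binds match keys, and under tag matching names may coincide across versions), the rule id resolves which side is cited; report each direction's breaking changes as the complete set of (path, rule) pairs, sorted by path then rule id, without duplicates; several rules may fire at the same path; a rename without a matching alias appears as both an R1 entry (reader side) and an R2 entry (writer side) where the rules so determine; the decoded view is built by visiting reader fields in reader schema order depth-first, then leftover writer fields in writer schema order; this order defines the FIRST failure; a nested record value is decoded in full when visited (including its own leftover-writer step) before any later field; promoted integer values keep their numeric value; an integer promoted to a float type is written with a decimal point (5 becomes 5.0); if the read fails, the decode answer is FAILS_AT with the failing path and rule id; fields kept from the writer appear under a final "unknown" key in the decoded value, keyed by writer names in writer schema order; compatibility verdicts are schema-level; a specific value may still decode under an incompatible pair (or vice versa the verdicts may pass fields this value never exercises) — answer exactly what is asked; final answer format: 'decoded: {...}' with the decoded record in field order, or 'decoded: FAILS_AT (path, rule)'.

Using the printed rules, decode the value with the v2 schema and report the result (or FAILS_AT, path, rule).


each type pair in Profile: writer, then reader
decode (reader v2):
  attrs := {}
  id := null (absent, optional -> null)
  attempts := -7
  weight := 0.25
  version := null (absent, optional -> null)
  blob := null (absent, optional -> null)
  => decoded: {"attrs": {}, "id": null, "attempts": -7, "weight": 0.25, "version": null, "blob": null}
the rest of the Profile diff is inert for this question:
  field blob in record Profile: type bytes changed to float64 -> matters for Profile compatibility verdicts, not for this value's decode

decoded: {"attrs": {}, "id": null, "attempts": -7, "weight": 0.25, "version": null, "blob": null}


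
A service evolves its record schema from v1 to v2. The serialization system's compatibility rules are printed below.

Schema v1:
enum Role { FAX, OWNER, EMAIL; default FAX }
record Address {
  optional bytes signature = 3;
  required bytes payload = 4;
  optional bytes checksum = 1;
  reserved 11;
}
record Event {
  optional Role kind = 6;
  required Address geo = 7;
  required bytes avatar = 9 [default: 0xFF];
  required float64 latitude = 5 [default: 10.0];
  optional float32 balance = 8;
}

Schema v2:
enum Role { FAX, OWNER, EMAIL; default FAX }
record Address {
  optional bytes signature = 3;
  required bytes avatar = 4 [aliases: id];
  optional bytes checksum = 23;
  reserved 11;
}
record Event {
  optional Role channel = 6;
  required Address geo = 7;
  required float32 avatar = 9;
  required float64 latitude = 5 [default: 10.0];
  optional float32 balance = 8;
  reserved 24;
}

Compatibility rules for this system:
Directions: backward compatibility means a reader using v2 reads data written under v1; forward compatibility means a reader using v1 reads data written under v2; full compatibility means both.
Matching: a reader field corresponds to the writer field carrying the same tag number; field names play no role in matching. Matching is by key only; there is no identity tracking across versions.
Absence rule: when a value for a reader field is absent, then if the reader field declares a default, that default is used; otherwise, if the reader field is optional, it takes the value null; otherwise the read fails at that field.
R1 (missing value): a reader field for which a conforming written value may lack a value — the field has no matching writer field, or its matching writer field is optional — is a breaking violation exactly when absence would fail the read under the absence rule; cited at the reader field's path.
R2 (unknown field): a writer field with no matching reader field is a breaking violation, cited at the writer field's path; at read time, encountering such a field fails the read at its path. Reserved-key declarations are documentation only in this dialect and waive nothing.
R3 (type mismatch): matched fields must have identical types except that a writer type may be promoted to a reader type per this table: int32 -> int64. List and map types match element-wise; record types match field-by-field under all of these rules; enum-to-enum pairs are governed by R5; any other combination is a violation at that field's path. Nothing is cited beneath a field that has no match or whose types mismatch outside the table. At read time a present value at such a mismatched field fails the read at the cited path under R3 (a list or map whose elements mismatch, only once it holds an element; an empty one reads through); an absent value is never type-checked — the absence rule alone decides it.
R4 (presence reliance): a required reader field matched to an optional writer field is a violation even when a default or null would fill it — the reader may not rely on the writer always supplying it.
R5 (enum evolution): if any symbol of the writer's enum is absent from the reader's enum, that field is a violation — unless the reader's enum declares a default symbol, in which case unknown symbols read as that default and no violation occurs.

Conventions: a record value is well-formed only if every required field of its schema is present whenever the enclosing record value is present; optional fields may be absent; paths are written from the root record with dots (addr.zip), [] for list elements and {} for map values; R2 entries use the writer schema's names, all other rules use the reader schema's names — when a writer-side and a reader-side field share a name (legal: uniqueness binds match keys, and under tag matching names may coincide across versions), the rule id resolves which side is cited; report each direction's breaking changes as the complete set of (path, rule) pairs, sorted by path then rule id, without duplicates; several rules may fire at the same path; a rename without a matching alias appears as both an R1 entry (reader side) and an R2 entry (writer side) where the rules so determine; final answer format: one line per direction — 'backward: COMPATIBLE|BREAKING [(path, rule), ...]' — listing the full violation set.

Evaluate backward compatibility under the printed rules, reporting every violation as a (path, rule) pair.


backward: BREAKING [(avatar, R3), (geo.checksum, R2)]

arrows below run writer -> reader for Event
backward for Event (reader v2, writer v1):
  channel: Role -> Role, writer optional; from kind
  geo: Address -> Address, writer required; from geo
  avatar: bytes -> float32, writer required; from avatar
  latitude: float64 -> float64, writer required; from latitude
  balance: float32 -> float32, writer optional; from balance
  geo.signature: bytes -> bytes, writer optional; from geo.signature
  geo.avatar: bytes -> bytes, writer required; from geo.payload
  geo.checksum: no writer-side match
  writer field geo.checksum has no reader counterpart
  violation R3 at avatar
  violation R2 at geo.checksum
  => backward verdict for Event: BREAKING, 2 violation(s)
remaining Event differences; none change what is asked:
  renamed field kind to channel in record Event -> triggers nothing under Event's printed rules — same verdict
  renamed field payload to avatar in record Address -> triggers nothing under Event's printed rules — same verdict


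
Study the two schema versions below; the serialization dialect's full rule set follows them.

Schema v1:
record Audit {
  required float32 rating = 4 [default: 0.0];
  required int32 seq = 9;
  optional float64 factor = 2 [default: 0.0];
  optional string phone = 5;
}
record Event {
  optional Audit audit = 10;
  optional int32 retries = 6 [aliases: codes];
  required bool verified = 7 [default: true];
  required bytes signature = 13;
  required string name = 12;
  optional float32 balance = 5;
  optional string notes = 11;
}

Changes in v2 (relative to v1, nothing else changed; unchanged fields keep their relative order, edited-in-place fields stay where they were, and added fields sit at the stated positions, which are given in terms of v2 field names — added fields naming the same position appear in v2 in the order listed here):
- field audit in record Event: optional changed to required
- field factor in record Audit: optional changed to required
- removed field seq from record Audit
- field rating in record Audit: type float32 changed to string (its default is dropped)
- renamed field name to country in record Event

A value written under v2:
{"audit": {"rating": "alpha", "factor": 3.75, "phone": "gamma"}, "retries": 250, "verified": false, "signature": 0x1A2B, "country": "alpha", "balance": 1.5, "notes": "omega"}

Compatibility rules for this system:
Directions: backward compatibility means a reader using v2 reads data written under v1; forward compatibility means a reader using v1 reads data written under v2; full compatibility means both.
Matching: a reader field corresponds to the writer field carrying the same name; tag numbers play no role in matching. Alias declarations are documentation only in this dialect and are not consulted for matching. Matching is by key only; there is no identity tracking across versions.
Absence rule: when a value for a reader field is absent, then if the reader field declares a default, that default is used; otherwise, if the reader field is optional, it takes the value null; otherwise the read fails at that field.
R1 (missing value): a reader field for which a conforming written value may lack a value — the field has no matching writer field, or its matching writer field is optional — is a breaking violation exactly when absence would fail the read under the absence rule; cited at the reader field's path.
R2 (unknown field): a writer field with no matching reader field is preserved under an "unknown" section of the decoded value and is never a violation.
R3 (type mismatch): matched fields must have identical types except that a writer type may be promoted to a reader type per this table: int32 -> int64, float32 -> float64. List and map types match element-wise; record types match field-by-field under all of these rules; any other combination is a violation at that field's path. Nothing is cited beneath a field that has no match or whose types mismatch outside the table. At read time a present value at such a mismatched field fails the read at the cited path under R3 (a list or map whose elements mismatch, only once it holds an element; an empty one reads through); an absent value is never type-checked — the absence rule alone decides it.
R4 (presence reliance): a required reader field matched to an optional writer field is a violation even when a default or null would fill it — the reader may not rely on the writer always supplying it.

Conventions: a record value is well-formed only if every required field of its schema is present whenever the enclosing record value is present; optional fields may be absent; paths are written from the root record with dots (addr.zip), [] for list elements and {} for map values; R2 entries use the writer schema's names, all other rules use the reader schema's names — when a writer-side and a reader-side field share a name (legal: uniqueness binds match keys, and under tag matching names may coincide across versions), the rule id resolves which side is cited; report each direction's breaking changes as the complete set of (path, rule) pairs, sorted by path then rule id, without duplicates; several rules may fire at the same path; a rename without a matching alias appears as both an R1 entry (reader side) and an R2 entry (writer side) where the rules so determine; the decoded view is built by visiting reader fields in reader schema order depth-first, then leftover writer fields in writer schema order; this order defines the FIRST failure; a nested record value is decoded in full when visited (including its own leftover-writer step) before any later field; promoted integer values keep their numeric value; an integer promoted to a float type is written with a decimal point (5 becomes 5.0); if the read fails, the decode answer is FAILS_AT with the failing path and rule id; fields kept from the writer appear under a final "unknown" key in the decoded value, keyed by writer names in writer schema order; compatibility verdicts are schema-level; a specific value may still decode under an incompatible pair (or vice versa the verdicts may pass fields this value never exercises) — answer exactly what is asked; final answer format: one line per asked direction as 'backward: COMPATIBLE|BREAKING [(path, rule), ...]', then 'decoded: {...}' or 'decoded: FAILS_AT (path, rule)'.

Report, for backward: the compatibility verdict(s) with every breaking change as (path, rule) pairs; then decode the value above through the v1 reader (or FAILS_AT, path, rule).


arrows below run writer -> reader for Event
checking backward for Event: reader v2 against writer v1:
  Audit -> Audit, writer optional: audit aligns to audit
  int32 -> int32, writer optional: retries aligns to retries
  bool -> bool, writer required: verified aligns to verified
  bytes -> bytes, writer required: signature aligns to signature
  no writer field matches reader country
  float32 -> float32, writer optional: balance aligns to balance
  string -> string, writer optional: notes aligns to notes
  name (writer side), unknown to reader
  float32 -> string, writer required: audit.rating aligns to audit.rating
  float64 -> float64, writer optional: audit.factor aligns to audit.factor
  string -> string, writer optional: audit.phone aligns to audit.phone
  audit.seq (writer side), unknown to reader
  breaking: (audit, R1)
  breaking: (audit, R4)
  breaking: (audit.factor, R4)
  breaking: (audit.rating, R3)
  breaking: (country, R1)
  => 5 violation(s): backward is BREAKING for Event
migrating the Event value to v1:
  read fails at audit.rating under R3
  => FAILS_AT (audit.rating, R3)
remaining Event differences; none change what is asked:
  removed field seq from record Audit -> affects forward compatibility only, which is not asked

backward: BREAKING [(audit, R1), (audit, R4), (audit.factor, R4), (audit.rating, R3), (country, R1)]; decoded: FAILS_AT (audit.rating, R3)
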